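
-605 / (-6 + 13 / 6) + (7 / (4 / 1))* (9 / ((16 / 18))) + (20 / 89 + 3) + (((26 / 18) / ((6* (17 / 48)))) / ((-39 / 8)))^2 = 2467368306785 / 13800448224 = 178.79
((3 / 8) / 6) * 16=1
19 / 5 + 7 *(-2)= -51 / 5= -10.20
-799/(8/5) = -3995/8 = -499.38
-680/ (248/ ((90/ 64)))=-3825/ 992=-3.86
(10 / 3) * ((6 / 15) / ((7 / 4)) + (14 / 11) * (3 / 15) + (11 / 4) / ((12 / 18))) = 4731 / 308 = 15.36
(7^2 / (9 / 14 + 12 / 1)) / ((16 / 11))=3773 / 1416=2.66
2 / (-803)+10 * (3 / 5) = 4816 / 803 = 6.00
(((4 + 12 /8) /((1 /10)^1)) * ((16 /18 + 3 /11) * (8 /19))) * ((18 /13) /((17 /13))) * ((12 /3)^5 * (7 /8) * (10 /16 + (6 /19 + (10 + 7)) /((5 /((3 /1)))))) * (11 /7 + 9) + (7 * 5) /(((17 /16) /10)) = 18238747360 /6137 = 2971932.11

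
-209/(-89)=2.35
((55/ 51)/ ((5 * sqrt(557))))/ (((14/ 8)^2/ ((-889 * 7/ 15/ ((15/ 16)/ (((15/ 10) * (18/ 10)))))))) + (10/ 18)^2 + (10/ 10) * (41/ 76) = 5221/ 6156 - 178816 * sqrt(557)/ 1183625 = -2.72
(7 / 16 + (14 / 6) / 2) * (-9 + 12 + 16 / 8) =385 / 48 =8.02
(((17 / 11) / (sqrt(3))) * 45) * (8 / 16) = 255 * sqrt(3) / 22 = 20.08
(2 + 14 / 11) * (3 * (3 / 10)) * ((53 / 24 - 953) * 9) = -5545017 / 220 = -25204.62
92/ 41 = 2.24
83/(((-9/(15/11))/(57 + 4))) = -25315/33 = -767.12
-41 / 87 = -0.47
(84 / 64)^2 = 441 / 256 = 1.72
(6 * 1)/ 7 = 6/ 7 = 0.86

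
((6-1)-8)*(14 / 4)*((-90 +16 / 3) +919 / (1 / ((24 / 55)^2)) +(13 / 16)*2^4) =-6563599 / 6050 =-1084.89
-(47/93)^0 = -1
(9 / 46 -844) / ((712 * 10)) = -7763 / 65504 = -0.12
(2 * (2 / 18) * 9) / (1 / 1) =2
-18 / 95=-0.19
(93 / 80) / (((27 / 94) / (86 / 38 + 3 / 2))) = 208351 / 13680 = 15.23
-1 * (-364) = 364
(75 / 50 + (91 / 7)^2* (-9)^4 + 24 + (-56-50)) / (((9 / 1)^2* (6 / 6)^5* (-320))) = -2217457 / 51840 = -42.78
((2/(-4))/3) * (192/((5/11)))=-352/5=-70.40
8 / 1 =8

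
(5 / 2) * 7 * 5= 175 / 2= 87.50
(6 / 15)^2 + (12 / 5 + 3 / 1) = 139 / 25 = 5.56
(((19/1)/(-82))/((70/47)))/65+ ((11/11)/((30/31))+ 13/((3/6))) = 30255731/1119300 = 27.03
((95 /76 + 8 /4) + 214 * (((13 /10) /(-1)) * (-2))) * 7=78351 /20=3917.55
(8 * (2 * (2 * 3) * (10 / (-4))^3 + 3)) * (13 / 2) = -9594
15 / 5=3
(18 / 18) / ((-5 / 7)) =-7 / 5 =-1.40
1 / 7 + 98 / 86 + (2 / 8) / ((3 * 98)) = 64891 / 50568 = 1.28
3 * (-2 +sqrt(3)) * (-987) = 5922 - 2961 * sqrt(3) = 793.40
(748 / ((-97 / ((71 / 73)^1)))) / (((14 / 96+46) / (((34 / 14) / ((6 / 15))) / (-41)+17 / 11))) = -1022338656 / 4501427105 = -0.23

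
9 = 9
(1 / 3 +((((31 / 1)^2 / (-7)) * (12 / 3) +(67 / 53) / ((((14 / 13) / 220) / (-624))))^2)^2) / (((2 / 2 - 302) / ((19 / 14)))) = -738186886991396563041405743412931 / 239503257385602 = -3082158025946637810.94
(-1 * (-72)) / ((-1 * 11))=-72 / 11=-6.55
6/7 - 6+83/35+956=33363/35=953.23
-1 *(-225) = 225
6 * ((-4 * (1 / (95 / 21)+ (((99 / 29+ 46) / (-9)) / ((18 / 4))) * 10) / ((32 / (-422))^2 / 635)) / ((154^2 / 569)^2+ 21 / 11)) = 53832566075192138047 / 2948613876760608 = 18256.91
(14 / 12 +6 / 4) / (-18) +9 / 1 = 239 / 27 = 8.85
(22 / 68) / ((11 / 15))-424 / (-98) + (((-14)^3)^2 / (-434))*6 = -5375842471 / 51646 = -104090.20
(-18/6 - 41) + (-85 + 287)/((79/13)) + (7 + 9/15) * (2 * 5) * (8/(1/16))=767662/79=9717.24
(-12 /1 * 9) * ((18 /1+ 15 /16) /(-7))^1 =8181 /28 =292.18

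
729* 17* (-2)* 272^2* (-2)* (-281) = -1030577292288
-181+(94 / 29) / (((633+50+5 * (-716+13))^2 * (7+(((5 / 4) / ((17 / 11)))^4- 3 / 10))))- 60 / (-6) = -118389249132237061 / 692334790476561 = -171.00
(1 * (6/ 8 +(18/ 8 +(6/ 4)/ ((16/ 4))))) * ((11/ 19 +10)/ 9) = 603/ 152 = 3.97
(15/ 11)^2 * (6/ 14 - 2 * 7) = -21375/ 847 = -25.24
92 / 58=46 / 29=1.59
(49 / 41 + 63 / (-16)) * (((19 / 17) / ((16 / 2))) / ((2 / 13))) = -444353 / 178432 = -2.49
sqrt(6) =2.45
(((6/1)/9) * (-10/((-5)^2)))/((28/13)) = -13/105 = -0.12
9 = 9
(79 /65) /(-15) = -0.08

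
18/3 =6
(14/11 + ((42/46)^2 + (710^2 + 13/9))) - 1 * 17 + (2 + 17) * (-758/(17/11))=440495066239/890307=494767.61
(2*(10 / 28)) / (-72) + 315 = 158755 / 504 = 314.99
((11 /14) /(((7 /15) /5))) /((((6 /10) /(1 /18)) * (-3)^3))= -0.03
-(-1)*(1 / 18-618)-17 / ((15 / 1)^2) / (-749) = -69426047 / 112350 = -617.94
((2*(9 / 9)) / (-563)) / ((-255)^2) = -2 / 36609075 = -0.00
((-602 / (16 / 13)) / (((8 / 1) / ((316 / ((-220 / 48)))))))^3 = 797580599795047341 / 10648000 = 74904263692.25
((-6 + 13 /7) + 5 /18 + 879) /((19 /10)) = 551335 /1197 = 460.60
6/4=1.50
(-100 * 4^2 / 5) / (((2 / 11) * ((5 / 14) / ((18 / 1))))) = -88704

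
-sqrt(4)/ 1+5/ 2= 1/ 2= 0.50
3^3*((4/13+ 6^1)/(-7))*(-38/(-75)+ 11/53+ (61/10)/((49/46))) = -156.70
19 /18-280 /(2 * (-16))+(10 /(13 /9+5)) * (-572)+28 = -887171 /1044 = -849.78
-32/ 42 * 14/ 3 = -32/ 9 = -3.56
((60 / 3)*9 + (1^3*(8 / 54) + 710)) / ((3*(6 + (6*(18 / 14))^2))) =588833 / 130005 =4.53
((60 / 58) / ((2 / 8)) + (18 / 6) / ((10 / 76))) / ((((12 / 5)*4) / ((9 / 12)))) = 2.10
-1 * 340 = -340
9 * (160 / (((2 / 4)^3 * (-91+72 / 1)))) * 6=-69120 / 19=-3637.89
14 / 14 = 1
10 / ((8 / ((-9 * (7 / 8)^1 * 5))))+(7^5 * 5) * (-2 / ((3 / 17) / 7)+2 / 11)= -6651546.79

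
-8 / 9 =-0.89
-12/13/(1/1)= -12/13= -0.92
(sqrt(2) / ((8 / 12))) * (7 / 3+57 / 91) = 404 * sqrt(2) / 91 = 6.28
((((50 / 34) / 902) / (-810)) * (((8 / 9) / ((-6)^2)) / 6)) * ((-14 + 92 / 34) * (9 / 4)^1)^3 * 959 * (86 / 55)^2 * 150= 217889710080 / 4557824491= 47.81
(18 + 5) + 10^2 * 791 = 79123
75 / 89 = 0.84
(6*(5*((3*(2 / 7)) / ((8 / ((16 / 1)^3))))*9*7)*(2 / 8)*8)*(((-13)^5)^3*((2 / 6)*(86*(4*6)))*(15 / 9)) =-97364904819686389968076800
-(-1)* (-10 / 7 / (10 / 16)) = -16 / 7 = -2.29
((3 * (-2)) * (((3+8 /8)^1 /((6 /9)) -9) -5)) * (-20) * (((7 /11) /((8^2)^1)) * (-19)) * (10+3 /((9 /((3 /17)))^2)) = 5766215 /3179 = 1813.85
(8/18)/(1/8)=32/9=3.56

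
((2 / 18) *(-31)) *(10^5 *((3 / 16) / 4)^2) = -756.84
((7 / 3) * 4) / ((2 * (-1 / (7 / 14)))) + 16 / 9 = -5 / 9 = -0.56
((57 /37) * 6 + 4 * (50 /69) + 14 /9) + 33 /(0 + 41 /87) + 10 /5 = 26918255 /314019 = 85.72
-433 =-433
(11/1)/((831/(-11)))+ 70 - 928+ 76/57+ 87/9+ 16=-690682/831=-831.15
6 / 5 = 1.20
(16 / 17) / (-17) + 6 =1718 / 289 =5.94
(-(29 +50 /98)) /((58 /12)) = -8676 /1421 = -6.11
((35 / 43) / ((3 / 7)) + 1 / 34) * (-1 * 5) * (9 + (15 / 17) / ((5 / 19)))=-1480325 / 12427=-119.12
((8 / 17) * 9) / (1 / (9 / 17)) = 648 / 289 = 2.24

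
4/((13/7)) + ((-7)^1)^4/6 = 31381/78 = 402.32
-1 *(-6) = 6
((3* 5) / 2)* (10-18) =-60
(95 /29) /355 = 19 /2059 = 0.01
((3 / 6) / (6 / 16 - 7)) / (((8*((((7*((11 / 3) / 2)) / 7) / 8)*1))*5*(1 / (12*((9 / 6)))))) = -432 / 2915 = -0.15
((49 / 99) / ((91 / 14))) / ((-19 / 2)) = -0.01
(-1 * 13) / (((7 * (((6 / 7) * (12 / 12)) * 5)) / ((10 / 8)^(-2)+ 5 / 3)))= -2249 / 2250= -1.00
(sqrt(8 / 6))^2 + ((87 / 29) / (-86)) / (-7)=2417 / 1806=1.34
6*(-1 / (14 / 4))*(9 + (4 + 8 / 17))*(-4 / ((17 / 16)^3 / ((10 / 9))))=150077440 / 1753941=85.57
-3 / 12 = -1 / 4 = -0.25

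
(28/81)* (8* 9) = 224/9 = 24.89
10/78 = 5/39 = 0.13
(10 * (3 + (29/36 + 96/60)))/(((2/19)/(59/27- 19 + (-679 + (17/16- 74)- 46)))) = -6506924851/15552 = -418397.95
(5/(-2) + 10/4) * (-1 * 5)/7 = 0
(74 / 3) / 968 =37 / 1452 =0.03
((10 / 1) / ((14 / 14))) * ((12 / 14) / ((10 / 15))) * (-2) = -180 / 7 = -25.71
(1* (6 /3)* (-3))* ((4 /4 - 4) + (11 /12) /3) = 97 /6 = 16.17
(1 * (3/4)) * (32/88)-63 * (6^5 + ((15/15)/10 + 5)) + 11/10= -26961436/55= -490207.93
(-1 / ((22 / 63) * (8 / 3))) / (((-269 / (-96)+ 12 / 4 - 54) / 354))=57348 / 7271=7.89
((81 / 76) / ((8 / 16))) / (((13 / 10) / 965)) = 390825 / 247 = 1582.29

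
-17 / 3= -5.67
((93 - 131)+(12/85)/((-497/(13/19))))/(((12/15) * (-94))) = 15250523/30179828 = 0.51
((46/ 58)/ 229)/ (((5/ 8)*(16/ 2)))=23/ 33205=0.00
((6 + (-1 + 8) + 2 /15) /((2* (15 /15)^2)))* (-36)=-236.40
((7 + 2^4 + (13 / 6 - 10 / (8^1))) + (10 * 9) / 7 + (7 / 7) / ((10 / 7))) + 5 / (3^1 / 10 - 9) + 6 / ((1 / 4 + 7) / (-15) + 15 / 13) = 292054813 / 6370140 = 45.85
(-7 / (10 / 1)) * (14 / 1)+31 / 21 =-874 / 105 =-8.32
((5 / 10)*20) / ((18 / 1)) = 5 / 9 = 0.56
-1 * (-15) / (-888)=-5 / 296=-0.02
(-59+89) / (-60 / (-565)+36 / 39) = 7345 / 252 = 29.15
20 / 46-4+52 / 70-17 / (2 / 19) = -164.32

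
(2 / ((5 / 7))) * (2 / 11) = 28 / 55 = 0.51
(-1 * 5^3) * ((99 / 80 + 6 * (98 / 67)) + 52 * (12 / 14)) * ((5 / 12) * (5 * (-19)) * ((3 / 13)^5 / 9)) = 218883313125 / 11144730688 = 19.64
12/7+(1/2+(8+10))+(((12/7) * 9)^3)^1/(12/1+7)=2782897/13034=213.51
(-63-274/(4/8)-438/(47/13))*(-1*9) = 6589.34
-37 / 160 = -0.23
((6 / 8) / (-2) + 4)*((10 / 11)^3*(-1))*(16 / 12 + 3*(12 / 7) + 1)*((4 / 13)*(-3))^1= 2276500 / 121121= 18.80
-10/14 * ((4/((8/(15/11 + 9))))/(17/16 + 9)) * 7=-4560/1771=-2.57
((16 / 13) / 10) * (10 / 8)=2 / 13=0.15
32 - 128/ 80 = 152/ 5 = 30.40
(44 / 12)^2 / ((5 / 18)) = 242 / 5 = 48.40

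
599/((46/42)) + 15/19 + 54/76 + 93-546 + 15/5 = 4527/46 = 98.41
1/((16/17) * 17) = 1/16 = 0.06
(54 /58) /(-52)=-27 /1508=-0.02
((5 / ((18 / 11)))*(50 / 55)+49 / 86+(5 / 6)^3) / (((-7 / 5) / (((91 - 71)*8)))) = -3646700 / 8127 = -448.71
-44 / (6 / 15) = -110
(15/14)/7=15/98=0.15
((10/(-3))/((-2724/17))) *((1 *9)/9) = 85/4086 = 0.02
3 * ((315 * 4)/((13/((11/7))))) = 5940/13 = 456.92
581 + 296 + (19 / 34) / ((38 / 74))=29855 / 34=878.09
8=8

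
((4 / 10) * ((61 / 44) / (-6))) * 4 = -61 / 165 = -0.37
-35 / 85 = -7 / 17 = -0.41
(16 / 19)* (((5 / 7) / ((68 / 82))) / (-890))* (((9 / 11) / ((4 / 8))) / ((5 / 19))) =-0.01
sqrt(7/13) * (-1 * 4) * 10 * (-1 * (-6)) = -240 * sqrt(91)/13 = -176.11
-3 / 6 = -1 / 2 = -0.50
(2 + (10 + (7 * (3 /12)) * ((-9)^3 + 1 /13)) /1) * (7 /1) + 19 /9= -1034654 /117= -8843.20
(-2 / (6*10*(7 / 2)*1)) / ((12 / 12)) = -1 / 105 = -0.01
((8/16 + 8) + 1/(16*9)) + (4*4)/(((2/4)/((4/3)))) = 51.17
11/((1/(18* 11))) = 2178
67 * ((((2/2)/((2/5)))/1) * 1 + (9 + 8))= 2613/2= 1306.50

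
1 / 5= 0.20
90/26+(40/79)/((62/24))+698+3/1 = 704.66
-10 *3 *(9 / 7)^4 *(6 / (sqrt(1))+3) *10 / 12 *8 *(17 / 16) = -25095825 / 4802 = -5226.12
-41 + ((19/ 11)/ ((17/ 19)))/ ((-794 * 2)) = -12175557/ 296956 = -41.00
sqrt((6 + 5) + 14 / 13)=sqrt(2041) / 13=3.48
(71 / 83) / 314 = 71 / 26062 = 0.00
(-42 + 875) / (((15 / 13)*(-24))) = -10829 / 360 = -30.08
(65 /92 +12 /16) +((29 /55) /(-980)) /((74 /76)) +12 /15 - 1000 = -11441355294 /11467225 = -997.74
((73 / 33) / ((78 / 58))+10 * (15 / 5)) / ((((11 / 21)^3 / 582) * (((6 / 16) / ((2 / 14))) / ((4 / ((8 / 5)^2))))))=14518157325 / 190333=76277.67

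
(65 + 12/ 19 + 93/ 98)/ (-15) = -123973/ 27930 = -4.44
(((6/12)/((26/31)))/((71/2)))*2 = 31/923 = 0.03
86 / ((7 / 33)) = 2838 / 7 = 405.43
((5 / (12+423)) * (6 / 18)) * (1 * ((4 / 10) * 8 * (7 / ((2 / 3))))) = 56 / 435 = 0.13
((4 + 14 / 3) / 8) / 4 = 13 / 48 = 0.27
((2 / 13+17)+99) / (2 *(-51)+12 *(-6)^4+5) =302 / 40183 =0.01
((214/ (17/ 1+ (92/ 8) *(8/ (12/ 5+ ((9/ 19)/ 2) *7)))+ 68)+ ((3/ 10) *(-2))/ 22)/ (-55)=-1.33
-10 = -10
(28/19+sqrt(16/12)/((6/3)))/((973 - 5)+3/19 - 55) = 19 * sqrt(3)/52050+14/8675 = 0.00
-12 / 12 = -1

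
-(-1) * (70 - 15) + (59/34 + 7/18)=8740/153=57.12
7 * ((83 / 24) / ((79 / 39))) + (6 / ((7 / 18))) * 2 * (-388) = -52913785 / 4424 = -11960.62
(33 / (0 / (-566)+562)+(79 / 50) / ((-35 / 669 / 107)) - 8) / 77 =-796488071 / 18932375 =-42.07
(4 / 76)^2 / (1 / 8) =8 / 361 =0.02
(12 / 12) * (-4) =-4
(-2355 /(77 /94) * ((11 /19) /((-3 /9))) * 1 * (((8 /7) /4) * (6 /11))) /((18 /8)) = 345.86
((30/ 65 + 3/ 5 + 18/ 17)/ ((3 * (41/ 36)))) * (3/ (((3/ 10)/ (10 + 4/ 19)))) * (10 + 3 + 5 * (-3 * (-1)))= 305452224/ 172159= 1774.24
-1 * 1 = -1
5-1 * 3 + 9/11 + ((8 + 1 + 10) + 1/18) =21.87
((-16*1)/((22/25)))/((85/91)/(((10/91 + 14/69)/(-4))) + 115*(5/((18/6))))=-29460/291203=-0.10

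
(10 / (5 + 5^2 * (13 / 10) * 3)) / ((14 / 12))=24 / 287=0.08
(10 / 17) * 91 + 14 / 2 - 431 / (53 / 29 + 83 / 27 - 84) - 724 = -692816545 / 1052878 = -658.02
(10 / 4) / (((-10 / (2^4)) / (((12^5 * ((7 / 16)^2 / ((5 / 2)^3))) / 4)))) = -381024 / 125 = -3048.19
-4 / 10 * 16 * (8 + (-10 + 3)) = -32 / 5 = -6.40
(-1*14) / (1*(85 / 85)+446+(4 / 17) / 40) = -2380 / 75991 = -0.03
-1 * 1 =-1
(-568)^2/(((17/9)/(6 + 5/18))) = 18228256/17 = 1072250.35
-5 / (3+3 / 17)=-85 / 54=-1.57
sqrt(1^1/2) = sqrt(2)/2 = 0.71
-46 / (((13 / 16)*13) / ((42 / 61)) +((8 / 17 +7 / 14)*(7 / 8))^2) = -71468544 / 24954989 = -2.86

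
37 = 37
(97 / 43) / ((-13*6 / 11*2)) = -1067 / 6708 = -0.16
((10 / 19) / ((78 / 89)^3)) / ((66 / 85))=299611825 / 297544104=1.01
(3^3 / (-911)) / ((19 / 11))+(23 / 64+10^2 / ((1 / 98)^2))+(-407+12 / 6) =1063459800219 / 1107776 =959995.34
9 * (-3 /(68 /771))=-20817 /68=-306.13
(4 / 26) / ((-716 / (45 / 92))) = -45 / 428168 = -0.00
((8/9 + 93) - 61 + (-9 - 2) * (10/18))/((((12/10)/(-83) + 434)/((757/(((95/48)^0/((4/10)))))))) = 15142271/810468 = 18.68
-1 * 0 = 0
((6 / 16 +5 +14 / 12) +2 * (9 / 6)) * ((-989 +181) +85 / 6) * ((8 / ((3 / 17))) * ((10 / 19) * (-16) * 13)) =19284053360 / 513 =37590747.29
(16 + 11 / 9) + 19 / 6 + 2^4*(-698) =-200657 / 18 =-11147.61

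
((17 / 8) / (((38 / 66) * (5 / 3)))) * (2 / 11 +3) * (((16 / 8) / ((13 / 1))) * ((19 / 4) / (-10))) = -0.51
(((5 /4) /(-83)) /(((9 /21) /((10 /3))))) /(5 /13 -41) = 2275 /788832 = 0.00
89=89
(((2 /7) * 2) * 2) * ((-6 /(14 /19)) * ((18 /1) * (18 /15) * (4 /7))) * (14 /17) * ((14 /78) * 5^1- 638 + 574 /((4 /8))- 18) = -2524518144 /54145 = -46625.14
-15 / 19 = -0.79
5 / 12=0.42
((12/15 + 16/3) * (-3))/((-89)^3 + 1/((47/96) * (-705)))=0.00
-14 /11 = -1.27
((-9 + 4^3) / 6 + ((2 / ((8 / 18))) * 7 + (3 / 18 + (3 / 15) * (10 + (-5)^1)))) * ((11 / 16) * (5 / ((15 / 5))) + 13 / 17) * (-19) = -7434871 / 4896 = -1518.56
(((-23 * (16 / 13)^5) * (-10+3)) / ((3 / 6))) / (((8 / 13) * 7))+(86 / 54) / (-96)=15626748581 / 74030112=211.09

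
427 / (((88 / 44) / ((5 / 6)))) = 2135 / 12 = 177.92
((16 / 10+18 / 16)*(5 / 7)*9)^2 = 962361 / 3136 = 306.88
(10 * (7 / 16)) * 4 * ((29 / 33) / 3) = 1015 / 198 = 5.13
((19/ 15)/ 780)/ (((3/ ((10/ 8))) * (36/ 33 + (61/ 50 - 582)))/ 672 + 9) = 4180/ 17837001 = 0.00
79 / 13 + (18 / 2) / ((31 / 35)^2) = 219244 / 12493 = 17.55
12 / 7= 1.71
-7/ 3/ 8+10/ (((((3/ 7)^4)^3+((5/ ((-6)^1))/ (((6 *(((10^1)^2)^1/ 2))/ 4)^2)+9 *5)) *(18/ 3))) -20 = -2043747569545216613/ 100902737597839176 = -20.25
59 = 59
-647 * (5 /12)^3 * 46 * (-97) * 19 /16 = 247989.76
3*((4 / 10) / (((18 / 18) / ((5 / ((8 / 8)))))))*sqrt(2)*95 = 570*sqrt(2) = 806.10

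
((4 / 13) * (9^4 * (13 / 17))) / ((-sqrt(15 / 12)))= -52488 * sqrt(5) / 85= -1380.79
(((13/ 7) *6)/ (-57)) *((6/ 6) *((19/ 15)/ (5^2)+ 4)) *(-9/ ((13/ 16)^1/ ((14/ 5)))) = 24.56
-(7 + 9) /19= -16 /19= -0.84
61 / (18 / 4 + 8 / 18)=1098 / 89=12.34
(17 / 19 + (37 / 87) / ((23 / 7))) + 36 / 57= 62950 / 38019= 1.66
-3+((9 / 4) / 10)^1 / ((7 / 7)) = -111 / 40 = -2.78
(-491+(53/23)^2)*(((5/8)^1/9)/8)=-4.22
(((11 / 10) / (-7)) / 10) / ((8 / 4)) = -11 / 1400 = -0.01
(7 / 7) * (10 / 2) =5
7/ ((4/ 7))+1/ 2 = 51/ 4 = 12.75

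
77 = 77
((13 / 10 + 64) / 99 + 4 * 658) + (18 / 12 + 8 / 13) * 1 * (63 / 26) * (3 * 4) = 450761327 / 167310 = 2694.17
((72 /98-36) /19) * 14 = -3456 /133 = -25.98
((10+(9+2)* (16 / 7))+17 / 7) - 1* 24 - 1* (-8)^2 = -353 / 7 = -50.43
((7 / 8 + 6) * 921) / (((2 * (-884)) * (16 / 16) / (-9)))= 455895 / 14144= 32.23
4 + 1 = 5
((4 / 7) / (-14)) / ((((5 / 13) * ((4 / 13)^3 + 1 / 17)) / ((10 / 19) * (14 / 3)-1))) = -80599142 / 45875025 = -1.76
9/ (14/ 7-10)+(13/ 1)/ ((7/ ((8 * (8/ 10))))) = 3013/ 280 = 10.76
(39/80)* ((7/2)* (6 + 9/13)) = 11.42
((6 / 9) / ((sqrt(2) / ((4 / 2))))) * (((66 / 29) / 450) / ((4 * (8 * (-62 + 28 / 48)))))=-sqrt(2) / 582900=-0.00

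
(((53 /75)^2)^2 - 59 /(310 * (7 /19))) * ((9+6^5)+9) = -1588832607643 /762890625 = -2082.65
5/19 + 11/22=29/38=0.76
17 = 17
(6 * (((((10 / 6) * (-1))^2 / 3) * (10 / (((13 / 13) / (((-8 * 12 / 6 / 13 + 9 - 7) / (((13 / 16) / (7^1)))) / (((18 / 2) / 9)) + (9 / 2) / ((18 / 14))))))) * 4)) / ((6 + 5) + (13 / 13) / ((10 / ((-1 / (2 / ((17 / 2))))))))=45640000 / 214461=212.81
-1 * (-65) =65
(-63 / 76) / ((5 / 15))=-189 / 76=-2.49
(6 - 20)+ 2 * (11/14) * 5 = -43/7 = -6.14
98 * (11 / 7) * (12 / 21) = 88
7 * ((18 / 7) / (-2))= -9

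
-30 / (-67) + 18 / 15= 552 / 335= 1.65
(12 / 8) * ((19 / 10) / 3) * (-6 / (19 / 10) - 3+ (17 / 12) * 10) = 913 / 120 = 7.61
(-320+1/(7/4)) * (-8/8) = 2236/7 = 319.43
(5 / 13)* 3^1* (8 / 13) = 120 / 169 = 0.71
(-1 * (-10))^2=100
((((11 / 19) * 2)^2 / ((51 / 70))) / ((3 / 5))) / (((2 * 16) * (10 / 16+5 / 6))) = 1210 / 18411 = 0.07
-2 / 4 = -1 / 2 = -0.50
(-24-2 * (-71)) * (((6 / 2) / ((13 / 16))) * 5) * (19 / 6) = 89680 / 13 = 6898.46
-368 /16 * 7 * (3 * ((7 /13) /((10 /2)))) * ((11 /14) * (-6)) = 15939 /65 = 245.22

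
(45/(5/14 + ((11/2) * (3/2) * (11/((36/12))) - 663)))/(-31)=1260/548917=0.00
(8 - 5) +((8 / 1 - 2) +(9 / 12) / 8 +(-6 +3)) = 195 / 32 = 6.09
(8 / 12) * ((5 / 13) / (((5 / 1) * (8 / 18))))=3 / 26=0.12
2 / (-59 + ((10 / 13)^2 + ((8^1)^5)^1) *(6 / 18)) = 338 / 1835993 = 0.00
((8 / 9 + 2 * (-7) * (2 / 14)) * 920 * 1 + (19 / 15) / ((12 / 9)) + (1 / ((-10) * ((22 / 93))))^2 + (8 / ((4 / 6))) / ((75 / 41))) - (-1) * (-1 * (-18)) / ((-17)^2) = -1014.47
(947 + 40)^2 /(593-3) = 974169 /590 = 1651.13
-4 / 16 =-0.25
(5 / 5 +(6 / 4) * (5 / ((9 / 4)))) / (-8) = -13 / 24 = -0.54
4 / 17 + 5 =89 / 17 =5.24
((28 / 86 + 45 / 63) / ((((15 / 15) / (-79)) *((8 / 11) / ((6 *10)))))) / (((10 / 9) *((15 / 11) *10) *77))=-2447973 / 421400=-5.81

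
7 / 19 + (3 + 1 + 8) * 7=1603 / 19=84.37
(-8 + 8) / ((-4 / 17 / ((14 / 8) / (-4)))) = 0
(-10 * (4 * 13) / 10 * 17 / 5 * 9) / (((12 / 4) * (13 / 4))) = -816 / 5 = -163.20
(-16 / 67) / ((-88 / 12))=24 / 737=0.03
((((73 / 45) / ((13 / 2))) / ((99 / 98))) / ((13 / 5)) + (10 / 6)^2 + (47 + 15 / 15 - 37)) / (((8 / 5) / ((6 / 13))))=2611190 / 652509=4.00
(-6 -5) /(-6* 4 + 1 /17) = 0.46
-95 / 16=-5.94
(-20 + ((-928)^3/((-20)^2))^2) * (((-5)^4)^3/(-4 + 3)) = -974558529121517187500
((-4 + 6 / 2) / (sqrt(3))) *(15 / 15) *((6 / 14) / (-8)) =sqrt(3) / 56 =0.03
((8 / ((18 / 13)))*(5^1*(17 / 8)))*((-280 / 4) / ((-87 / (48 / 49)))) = 88400 / 1827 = 48.39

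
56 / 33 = 1.70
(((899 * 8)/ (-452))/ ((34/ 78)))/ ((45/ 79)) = -1846546/ 28815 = -64.08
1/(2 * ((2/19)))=19/4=4.75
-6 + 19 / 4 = -5 / 4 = -1.25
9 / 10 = 0.90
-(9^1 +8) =-17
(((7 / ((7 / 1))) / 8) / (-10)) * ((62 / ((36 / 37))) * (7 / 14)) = -1147 / 2880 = -0.40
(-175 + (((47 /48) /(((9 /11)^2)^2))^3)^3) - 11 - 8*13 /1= 845.31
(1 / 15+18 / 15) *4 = 76 / 15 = 5.07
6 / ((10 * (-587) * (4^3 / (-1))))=3 / 187840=0.00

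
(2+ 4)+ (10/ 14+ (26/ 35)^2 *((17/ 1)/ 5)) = 52617/ 6125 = 8.59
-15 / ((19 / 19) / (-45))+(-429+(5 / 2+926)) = 2349 / 2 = 1174.50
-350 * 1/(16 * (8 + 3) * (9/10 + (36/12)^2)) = -875/4356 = -0.20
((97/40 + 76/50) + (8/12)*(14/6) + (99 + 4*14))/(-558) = -288901/1004400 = -0.29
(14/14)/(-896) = -1/896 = -0.00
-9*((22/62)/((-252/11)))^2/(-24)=14641/162739584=0.00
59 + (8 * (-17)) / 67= 3817 / 67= 56.97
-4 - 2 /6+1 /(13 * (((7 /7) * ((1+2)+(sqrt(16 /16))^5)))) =-673 /156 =-4.31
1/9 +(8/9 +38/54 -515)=-13859/27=-513.30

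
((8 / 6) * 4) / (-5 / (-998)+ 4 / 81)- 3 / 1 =417945 / 4397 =95.05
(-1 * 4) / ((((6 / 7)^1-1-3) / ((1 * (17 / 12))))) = 1.80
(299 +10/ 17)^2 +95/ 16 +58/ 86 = 17847105173/ 198832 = 89759.72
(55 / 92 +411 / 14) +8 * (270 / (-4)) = -328469 / 644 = -510.05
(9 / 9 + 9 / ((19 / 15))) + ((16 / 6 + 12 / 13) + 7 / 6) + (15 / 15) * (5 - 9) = 8.86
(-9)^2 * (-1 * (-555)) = 44955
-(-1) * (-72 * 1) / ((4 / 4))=-72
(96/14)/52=12/91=0.13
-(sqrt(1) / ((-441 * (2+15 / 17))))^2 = -289 / 466948881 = -0.00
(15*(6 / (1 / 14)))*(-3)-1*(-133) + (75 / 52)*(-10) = -95197 / 26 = -3661.42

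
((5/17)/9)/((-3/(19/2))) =-95/918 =-0.10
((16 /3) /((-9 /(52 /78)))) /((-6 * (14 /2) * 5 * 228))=4 /484785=0.00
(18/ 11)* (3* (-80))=-392.73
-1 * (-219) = 219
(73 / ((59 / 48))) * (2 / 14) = 8.48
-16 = -16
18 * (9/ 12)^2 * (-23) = -1863/ 8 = -232.88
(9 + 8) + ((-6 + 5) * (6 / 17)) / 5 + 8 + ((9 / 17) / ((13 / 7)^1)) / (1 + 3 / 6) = 27757 / 1105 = 25.12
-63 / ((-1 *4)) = 63 / 4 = 15.75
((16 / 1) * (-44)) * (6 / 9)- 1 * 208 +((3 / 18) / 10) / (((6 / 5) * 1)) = -48767 / 72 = -677.32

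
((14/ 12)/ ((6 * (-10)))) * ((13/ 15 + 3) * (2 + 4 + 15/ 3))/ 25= -2233/ 67500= -0.03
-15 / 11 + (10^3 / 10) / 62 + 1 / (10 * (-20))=16659 / 68200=0.24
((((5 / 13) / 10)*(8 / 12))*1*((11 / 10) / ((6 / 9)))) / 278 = 11 / 72280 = 0.00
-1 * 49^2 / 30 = -2401 / 30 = -80.03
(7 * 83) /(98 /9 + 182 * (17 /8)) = 2988 /2045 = 1.46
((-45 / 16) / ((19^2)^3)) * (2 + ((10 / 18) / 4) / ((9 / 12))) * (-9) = 885 / 752734096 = 0.00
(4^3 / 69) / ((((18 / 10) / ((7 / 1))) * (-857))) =-2240 / 532197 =-0.00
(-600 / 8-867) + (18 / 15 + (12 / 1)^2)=-3984 / 5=-796.80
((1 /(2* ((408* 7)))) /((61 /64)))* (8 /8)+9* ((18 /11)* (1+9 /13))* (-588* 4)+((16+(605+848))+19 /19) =-57149.08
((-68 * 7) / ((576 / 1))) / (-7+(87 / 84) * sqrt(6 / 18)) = 24157 * sqrt(3) / 4118652+40817 / 343221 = 0.13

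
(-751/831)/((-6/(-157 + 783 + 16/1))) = 80357/831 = 96.70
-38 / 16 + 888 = 885.62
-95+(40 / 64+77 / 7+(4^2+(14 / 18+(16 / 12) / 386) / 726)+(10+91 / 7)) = -44.37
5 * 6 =30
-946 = -946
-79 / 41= -1.93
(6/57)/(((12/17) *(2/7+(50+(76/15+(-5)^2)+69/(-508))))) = 151130/81296269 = 0.00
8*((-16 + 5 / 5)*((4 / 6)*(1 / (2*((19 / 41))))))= -1640 / 19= -86.32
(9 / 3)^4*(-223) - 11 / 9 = -18064.22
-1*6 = -6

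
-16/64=-1/4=-0.25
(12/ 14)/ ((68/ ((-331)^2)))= 328683/ 238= 1381.02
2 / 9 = 0.22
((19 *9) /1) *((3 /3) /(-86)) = -171 /86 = -1.99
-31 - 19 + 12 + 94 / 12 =-181 / 6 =-30.17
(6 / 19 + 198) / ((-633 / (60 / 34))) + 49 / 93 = -164743 / 6338229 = -0.03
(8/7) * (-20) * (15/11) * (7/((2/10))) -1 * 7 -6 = -12143/11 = -1103.91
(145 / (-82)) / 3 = -145 / 246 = -0.59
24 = 24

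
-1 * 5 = -5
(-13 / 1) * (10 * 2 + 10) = -390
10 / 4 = 5 / 2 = 2.50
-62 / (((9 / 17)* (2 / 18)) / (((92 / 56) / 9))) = -12121 / 63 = -192.40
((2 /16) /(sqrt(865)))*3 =3*sqrt(865) /6920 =0.01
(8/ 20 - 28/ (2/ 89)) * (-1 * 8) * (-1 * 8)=-398592/ 5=-79718.40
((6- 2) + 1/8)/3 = 11/8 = 1.38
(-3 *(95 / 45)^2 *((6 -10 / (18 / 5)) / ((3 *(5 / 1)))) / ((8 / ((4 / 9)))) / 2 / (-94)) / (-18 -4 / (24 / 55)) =-10469 / 335092140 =-0.00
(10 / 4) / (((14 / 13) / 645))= 41925 / 28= 1497.32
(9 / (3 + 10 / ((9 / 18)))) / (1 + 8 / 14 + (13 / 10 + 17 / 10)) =63 / 736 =0.09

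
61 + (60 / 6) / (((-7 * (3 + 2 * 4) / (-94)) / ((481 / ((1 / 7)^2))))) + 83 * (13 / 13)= 3166564 / 11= 287869.45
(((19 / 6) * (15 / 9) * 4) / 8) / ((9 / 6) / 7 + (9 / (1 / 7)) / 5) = 3325 / 16146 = 0.21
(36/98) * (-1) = -18/49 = -0.37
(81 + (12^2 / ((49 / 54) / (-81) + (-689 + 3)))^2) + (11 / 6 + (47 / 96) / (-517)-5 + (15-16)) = 22149466055735607 / 288117708024608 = 76.88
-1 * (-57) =57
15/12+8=37/4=9.25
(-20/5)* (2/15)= -8/15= -0.53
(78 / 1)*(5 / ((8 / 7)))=341.25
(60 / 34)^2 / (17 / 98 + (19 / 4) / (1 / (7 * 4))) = 88200 / 3771739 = 0.02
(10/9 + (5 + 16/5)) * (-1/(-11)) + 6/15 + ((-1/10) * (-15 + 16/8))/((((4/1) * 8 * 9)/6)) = 1.27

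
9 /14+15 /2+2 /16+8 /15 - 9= -167 /840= -0.20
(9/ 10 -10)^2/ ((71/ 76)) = 157339/ 1775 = 88.64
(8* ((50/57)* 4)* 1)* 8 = 12800/57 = 224.56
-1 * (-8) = 8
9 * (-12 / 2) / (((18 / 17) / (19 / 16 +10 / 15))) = -1513 / 16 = -94.56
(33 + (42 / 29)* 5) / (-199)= -1167 / 5771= -0.20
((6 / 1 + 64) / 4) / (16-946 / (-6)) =105 / 1042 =0.10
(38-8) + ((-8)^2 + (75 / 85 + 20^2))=8413 / 17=494.88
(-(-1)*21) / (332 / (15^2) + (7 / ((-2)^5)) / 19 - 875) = -2872800 / 119499719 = -0.02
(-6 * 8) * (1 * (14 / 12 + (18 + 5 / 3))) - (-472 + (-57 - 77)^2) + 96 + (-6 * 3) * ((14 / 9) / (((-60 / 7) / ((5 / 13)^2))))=-9322471 / 507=-18387.52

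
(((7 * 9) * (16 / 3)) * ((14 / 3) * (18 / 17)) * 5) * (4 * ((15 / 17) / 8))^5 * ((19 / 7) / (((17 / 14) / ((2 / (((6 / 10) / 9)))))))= 3817681875000 / 410338673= 9303.73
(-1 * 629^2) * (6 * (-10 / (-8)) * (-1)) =5934615 / 2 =2967307.50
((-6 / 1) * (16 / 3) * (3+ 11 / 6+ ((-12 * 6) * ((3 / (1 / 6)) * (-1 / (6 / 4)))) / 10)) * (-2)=87584 / 15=5838.93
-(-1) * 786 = 786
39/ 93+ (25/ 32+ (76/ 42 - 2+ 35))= 36.01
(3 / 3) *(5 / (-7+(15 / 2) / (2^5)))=-320 / 433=-0.74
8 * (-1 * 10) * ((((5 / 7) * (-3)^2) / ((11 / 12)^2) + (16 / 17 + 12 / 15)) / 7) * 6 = -64910976 / 100793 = -644.00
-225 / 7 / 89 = -0.36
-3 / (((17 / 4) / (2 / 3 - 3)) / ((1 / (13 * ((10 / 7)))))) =98 / 1105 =0.09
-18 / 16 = -9 / 8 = -1.12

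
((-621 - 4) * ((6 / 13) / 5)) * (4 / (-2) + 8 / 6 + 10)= -7000 / 13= -538.46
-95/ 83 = -1.14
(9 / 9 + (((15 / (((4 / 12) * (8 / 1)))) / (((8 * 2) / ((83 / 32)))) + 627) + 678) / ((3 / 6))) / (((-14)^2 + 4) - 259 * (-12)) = 5351063 / 6774784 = 0.79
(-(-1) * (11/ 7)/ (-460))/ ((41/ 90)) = -99/ 13202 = -0.01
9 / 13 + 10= 139 / 13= 10.69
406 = 406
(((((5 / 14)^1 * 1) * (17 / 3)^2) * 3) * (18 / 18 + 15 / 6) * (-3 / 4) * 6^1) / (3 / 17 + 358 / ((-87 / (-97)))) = -1.36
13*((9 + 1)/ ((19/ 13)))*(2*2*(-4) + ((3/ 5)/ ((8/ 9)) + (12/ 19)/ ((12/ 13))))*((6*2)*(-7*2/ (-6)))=-36463.27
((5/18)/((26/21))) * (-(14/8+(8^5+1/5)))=-4587793/624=-7352.23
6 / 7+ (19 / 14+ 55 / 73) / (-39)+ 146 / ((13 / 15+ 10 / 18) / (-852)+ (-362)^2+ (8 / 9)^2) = 5032328456066 / 6258026345389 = 0.80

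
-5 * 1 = -5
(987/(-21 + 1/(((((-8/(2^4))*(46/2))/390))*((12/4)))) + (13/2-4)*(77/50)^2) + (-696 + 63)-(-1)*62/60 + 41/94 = -68740730573/104763000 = -656.15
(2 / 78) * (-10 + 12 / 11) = -98 / 429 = -0.23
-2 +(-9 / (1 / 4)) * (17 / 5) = -622 / 5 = -124.40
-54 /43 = -1.26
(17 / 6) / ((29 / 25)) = 425 / 174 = 2.44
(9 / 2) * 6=27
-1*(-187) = 187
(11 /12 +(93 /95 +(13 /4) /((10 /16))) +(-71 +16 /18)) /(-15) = 215513 /51300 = 4.20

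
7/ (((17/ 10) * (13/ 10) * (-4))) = -175/ 221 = -0.79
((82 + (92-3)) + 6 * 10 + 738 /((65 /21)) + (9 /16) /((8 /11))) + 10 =3995299 /8320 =480.20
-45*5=-225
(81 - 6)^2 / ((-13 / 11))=-61875 / 13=-4759.62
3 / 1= 3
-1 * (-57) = 57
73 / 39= 1.87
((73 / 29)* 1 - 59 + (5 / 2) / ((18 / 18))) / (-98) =3131 / 5684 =0.55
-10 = -10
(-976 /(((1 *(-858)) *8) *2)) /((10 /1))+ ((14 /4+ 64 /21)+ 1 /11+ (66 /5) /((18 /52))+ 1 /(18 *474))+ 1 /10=44.88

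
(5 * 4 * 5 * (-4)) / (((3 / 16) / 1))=-6400 / 3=-2133.33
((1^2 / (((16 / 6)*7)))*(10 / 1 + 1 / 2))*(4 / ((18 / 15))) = 15 / 8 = 1.88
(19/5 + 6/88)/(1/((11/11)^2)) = 851/220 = 3.87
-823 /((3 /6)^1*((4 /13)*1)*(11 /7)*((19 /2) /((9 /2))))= -674037 /418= -1612.53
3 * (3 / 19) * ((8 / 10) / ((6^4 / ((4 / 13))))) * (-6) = -2 / 3705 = -0.00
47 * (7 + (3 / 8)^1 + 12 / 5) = 18377 / 40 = 459.42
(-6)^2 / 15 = 12 / 5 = 2.40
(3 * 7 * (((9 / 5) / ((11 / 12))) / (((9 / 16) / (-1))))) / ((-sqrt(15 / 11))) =1344 * sqrt(165) / 275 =62.78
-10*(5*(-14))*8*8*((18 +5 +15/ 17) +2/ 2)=18950400/ 17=1114729.41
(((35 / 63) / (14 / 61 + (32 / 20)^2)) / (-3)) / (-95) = 0.00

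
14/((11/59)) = 826/11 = 75.09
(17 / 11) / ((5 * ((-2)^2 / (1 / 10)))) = 17 / 2200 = 0.01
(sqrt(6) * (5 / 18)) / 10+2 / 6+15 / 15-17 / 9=-5 / 9+sqrt(6) / 36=-0.49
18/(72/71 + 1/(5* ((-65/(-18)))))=23075/1371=16.83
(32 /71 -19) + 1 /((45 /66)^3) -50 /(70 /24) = -54577069 /1677375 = -32.54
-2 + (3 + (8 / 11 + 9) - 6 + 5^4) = 6927 / 11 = 629.73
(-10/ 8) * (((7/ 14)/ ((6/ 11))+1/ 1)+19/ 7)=-1945/ 336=-5.79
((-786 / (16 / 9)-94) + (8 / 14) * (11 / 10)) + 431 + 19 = -23939 / 280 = -85.50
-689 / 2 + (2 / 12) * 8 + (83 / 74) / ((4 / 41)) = -294523 / 888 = -331.67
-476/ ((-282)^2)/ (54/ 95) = -0.01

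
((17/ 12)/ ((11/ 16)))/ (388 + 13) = 68/ 13233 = 0.01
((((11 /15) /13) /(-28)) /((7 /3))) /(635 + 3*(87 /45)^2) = -15 /11226488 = -0.00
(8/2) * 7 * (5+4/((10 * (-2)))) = 672/5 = 134.40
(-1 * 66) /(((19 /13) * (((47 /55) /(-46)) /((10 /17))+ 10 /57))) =-65122200 /207457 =-313.91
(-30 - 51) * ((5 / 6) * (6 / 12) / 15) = -9 / 4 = -2.25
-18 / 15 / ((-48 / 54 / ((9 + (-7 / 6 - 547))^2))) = 6279135 / 16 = 392445.94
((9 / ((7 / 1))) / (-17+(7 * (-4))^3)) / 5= -1 / 85435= -0.00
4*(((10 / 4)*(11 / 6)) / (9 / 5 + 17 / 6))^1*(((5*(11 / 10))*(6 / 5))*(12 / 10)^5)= 5645376 / 86875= 64.98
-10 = -10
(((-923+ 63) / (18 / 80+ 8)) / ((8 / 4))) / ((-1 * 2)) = 8600 / 329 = 26.14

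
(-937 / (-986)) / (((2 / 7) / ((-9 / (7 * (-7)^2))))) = -8433 / 96628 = -0.09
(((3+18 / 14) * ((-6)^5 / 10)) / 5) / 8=-2916 / 35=-83.31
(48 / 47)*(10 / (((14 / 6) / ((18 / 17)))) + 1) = 31632 / 5593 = 5.66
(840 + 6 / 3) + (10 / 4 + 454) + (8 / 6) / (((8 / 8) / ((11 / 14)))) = 54581 / 42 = 1299.55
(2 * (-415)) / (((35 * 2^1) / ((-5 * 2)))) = 830 / 7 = 118.57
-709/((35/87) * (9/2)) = -41122/105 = -391.64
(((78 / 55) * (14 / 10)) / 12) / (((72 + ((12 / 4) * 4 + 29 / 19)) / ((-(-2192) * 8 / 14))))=83296 / 34375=2.42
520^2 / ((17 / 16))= 4326400 / 17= 254494.12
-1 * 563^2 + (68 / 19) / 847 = -5100982049 / 16093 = -316969.00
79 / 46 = 1.72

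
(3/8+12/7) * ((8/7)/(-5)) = -0.48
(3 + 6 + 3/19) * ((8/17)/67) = 1392/21641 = 0.06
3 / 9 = 1 / 3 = 0.33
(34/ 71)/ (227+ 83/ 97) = 1649/ 784621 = 0.00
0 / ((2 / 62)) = 0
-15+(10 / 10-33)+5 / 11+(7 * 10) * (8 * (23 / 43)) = 119664 / 473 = 252.99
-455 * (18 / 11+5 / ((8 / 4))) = -41405 / 22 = -1882.05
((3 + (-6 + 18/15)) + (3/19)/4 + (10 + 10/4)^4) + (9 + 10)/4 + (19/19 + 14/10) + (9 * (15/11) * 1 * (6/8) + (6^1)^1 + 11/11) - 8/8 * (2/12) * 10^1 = 1225608931/50160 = 24433.99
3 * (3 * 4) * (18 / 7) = 648 / 7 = 92.57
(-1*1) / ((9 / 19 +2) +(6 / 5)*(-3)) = 95 / 107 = 0.89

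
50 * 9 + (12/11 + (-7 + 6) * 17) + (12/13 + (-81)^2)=1000430/143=6996.01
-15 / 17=-0.88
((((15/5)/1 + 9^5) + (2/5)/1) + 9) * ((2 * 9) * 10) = 10631052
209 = 209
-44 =-44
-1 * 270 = -270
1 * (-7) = -7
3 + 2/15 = 47/15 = 3.13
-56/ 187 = -0.30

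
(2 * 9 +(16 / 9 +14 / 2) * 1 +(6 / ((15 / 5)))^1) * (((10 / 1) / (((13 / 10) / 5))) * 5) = 5534.19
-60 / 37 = -1.62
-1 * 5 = -5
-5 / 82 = -0.06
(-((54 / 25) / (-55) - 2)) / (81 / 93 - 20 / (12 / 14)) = -260772 / 2872375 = -0.09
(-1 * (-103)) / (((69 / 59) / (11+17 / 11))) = 12154 / 11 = 1104.91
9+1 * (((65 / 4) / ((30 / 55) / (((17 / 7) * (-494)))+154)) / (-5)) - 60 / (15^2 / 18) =118899371 / 28452340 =4.18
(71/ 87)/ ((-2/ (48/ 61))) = -568/ 1769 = -0.32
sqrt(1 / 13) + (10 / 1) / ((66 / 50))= sqrt(13) / 13 + 250 / 33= 7.85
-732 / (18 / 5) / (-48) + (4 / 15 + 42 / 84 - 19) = -5039 / 360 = -14.00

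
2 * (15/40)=3/4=0.75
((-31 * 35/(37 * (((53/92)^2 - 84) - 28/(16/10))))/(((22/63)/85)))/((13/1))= 5.43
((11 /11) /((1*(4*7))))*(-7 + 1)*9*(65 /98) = -1755 /1372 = -1.28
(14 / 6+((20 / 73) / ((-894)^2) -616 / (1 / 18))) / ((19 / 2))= -323392331756 / 277135083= -1166.91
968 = 968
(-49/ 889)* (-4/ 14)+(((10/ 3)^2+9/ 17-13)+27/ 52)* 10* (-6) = 4246301/ 84201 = 50.43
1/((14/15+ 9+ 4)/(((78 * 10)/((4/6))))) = 17550/209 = 83.97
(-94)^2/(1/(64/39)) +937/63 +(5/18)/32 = 14514.98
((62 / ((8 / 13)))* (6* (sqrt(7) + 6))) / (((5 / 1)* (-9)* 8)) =-403 / 40- 403* sqrt(7) / 240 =-14.52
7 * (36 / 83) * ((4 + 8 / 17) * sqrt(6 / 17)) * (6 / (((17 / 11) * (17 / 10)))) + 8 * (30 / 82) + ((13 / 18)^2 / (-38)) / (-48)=70924049 / 24230016 + 12640320 * sqrt(102) / 6932243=21.34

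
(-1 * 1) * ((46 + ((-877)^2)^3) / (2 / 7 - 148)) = 3184898528699536145 / 1034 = 3080172658316766.10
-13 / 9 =-1.44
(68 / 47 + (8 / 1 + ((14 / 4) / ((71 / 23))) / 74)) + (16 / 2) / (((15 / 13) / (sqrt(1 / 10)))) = 52 * sqrt(10) / 75 + 4673119 / 493876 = 11.65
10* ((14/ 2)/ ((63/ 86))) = 860/ 9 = 95.56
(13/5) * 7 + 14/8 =19.95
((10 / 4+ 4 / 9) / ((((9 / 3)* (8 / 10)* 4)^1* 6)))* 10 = 1325 / 2592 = 0.51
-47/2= -23.50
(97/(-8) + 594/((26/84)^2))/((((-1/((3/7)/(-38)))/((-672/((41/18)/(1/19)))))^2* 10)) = 702594710208/37022762569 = 18.98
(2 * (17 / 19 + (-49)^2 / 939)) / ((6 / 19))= 61582 / 2817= 21.86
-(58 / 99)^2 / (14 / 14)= -0.34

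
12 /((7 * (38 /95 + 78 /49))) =105 /122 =0.86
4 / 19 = 0.21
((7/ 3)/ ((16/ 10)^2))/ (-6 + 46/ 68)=-2975/ 17376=-0.17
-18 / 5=-3.60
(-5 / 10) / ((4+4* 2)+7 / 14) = -1 / 25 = -0.04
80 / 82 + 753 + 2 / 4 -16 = 60555 / 82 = 738.48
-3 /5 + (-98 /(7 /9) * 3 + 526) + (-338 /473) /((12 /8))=1042423 /7095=146.92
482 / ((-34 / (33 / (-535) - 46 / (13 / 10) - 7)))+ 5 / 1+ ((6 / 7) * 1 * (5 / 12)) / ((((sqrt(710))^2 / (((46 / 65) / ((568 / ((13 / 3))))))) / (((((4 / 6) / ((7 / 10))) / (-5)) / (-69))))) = 382749184287935 / 630830356884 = 606.74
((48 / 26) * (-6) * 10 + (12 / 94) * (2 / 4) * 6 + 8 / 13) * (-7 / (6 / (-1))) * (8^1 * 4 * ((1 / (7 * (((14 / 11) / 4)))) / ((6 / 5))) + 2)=-5298530 / 2961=-1789.44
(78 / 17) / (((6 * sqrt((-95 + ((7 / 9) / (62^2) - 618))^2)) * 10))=17298 / 161283845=0.00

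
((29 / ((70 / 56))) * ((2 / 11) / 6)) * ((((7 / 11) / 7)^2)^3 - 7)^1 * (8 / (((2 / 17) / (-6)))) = 195637008576 / 97435855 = 2007.85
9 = 9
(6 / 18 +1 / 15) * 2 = 4 / 5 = 0.80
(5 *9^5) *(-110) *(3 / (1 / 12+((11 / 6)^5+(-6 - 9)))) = -16814005.85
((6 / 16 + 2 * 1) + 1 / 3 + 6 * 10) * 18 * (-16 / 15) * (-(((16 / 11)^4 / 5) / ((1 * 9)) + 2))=1665404104 / 658845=2527.76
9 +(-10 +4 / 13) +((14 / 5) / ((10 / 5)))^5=190366 / 40625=4.69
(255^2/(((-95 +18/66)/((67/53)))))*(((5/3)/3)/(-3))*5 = 133120625/165678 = 803.49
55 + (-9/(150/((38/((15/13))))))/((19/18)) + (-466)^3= -12649330359/125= -101194642.87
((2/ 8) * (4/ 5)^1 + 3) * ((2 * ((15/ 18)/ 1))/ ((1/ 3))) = 16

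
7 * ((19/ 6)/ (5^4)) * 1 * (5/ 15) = 133/ 11250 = 0.01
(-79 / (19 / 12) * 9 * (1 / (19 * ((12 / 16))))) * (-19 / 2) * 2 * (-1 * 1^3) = -11376 / 19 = -598.74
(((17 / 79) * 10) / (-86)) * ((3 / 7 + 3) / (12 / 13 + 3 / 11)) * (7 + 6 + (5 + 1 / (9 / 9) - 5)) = -194480 / 193629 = -1.00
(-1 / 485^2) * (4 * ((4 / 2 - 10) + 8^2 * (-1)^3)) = 288 / 235225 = 0.00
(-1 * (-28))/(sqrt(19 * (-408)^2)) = 7 * sqrt(19)/1938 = 0.02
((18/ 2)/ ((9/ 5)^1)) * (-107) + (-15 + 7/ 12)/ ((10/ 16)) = -8371/ 15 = -558.07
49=49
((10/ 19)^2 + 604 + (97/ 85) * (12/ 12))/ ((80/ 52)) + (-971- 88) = -665.48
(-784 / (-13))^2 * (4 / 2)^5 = 19668992 / 169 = 116384.57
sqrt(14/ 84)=0.41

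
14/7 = 2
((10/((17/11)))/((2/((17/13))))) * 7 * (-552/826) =-15180/767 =-19.79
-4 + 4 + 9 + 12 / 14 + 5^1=104 / 7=14.86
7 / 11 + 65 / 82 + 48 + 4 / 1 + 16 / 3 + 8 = 66.76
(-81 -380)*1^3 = -461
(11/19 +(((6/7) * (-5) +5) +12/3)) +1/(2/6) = 1103/133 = 8.29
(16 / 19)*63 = 1008 / 19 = 53.05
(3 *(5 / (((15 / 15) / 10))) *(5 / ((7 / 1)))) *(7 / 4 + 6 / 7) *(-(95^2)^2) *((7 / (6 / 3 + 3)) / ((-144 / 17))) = 2527005640625 / 672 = 3760425060.45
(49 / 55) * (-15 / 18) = -49 / 66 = -0.74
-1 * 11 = -11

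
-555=-555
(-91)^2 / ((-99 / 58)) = -480298 / 99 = -4851.49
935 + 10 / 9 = 8425 / 9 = 936.11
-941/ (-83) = 941/ 83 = 11.34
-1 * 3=-3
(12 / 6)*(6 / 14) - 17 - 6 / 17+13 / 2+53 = 10235 / 238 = 43.00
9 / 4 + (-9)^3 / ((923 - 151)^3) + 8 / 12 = 4025869733 / 1380298944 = 2.92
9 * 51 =459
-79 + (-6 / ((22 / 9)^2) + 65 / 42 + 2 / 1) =-194276 / 2541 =-76.46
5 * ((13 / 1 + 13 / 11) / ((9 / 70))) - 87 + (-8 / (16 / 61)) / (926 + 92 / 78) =1108514773 / 2386560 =464.48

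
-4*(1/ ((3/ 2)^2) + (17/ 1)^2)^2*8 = -2680898.77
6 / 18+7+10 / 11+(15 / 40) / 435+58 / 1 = 2535793 / 38280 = 66.24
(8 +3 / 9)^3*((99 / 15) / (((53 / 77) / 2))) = 5293750 / 477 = 11098.01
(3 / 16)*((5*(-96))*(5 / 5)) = -90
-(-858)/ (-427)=-858/ 427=-2.01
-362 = -362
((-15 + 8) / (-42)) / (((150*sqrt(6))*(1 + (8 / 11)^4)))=14641*sqrt(6) / 101179800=0.00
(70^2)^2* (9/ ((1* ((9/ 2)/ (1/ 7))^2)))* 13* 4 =101920000/ 9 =11324444.44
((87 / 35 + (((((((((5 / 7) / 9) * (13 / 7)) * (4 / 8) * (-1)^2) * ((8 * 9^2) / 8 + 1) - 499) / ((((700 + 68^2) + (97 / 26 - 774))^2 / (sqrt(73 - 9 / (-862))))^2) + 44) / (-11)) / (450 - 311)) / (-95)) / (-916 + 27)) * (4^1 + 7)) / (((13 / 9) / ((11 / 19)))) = 26374566702882084495559184848200655 / 2406596375472382362354453531070817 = 10.96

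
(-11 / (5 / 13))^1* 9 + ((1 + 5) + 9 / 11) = -13782 / 55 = -250.58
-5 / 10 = -0.50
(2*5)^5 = 100000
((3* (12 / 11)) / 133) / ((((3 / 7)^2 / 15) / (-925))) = -388500 / 209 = -1858.85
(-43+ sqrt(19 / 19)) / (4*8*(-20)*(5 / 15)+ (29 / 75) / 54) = 170100 / 863971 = 0.20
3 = 3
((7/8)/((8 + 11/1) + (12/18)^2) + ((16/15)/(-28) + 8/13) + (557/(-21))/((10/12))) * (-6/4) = 243409/5200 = 46.81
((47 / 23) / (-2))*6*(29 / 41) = -4089 / 943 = -4.34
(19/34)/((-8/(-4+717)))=-13547/272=-49.81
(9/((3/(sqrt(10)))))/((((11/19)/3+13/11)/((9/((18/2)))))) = 1881* sqrt(10)/862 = 6.90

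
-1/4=-0.25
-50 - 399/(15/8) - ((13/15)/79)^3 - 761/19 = -9575026963318/31616125875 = -302.85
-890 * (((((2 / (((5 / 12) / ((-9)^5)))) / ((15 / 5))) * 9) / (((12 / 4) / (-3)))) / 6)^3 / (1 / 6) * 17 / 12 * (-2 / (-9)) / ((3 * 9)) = -177216445359902684.16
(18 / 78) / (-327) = -1 / 1417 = -0.00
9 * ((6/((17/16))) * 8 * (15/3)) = 34560/17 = 2032.94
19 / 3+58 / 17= 497 / 51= 9.75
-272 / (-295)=0.92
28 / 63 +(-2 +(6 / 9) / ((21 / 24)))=-50 / 63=-0.79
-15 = -15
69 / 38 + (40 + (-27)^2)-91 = 25833 / 38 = 679.82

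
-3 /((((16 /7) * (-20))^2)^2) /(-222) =2401 /775946240000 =0.00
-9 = -9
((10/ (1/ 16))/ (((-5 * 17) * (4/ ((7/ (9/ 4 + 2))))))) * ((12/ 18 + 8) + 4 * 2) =-11200/ 867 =-12.92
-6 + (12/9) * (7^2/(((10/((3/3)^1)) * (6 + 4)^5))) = -4499951/750000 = -6.00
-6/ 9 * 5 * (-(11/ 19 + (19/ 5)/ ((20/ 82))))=5117/ 95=53.86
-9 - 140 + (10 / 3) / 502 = -112192 / 753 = -148.99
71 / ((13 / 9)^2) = 5751 / 169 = 34.03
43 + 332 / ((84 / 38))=4057 / 21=193.19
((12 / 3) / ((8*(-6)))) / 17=-1 / 204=-0.00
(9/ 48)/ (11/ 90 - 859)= -135/ 618392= -0.00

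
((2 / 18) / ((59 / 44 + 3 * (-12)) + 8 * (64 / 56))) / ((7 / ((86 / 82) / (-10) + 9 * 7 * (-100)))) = 56826946 / 14499855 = 3.92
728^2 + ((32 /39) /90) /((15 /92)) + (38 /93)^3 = 529984.12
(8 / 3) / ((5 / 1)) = 8 / 15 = 0.53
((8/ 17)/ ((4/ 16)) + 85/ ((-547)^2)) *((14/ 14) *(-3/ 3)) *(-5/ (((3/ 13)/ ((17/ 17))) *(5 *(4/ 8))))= 16.32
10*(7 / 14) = 5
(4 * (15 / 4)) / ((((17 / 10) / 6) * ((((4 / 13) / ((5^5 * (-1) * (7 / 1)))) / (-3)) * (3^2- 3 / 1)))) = 63984375 / 34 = 1881893.38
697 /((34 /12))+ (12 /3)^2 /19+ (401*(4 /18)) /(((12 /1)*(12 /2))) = 1527179 /6156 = 248.08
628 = 628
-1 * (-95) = 95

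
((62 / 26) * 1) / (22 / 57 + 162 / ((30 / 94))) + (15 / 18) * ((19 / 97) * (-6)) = -177941365 / 182562536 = -0.97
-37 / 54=-0.69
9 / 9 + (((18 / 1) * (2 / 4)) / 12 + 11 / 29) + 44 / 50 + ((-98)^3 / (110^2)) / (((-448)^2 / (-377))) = 566905237 / 179660800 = 3.16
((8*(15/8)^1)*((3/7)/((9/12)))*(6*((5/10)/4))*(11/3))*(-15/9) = -275/7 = -39.29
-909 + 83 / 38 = -34459 / 38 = -906.82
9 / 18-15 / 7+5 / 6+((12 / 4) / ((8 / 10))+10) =1087 / 84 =12.94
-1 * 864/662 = -432/331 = -1.31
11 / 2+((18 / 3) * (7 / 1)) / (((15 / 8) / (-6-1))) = -151.30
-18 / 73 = -0.25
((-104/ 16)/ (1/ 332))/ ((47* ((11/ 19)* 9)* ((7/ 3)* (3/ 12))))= -164008/ 10857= -15.11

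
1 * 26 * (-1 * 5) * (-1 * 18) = 2340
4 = 4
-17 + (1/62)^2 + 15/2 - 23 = -124929/3844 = -32.50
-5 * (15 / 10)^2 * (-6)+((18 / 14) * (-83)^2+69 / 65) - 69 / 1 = 8059731 / 910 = 8856.85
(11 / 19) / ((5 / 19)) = 11 / 5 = 2.20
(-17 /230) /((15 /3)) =-17 /1150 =-0.01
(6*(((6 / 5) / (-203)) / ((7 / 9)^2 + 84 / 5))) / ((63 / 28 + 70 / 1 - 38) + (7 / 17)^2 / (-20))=-1404540 / 23600608871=-0.00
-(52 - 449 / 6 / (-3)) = -1385 / 18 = -76.94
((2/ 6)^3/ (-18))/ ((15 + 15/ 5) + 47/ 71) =-71/ 643950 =-0.00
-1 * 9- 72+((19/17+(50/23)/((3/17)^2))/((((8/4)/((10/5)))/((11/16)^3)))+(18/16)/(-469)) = -391783533151/6760083456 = -57.96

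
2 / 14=1 / 7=0.14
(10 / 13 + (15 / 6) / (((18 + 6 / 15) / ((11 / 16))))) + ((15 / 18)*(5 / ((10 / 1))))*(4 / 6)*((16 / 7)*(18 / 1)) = 3292865 / 267904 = 12.29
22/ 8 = 11/ 4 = 2.75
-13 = -13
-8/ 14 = -4/ 7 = -0.57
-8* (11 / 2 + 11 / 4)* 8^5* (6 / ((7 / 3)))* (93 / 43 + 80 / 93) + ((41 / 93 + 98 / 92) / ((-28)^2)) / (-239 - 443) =-1653548669536057913 / 98357996352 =-16811532.68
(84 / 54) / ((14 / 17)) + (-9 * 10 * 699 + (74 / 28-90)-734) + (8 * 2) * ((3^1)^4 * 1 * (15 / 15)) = -62433.47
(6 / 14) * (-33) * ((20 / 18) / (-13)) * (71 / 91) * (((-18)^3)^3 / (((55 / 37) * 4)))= -260544927898368 / 8281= -31462978855.01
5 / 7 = 0.71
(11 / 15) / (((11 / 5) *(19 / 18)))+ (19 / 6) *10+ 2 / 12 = 32.15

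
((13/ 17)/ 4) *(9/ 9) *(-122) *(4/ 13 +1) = -61/ 2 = -30.50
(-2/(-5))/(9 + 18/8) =8/225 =0.04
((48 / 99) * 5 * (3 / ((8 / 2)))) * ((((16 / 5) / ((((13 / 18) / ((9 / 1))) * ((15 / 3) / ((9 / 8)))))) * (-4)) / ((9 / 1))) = -5184 / 715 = -7.25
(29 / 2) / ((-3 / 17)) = -82.17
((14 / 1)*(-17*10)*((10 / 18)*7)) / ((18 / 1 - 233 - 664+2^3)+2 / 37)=123284 / 11601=10.63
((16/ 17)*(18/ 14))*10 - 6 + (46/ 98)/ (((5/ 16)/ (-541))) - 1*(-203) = -2513591/ 4165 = -603.50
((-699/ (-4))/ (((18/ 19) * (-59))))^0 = 1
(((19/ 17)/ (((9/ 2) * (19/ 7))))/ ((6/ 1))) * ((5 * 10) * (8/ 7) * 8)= 3200/ 459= 6.97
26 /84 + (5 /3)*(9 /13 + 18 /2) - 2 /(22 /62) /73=7184315 /438438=16.39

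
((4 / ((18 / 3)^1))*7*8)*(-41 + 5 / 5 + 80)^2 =179200 / 3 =59733.33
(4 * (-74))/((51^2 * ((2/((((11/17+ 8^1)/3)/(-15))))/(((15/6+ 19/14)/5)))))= 1036/122825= 0.01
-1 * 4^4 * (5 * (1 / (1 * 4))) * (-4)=1280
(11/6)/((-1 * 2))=-11/12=-0.92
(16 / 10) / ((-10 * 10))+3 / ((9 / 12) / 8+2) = 11866 / 8375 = 1.42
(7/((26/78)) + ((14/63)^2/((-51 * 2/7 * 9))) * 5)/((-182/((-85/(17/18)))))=42895/4131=10.38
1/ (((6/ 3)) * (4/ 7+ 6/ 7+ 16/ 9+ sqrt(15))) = -6363/ 18731+ 3969 * sqrt(15)/ 37462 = 0.07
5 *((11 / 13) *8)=440 / 13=33.85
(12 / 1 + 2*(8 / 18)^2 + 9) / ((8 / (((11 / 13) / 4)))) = 19063 / 33696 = 0.57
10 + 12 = 22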